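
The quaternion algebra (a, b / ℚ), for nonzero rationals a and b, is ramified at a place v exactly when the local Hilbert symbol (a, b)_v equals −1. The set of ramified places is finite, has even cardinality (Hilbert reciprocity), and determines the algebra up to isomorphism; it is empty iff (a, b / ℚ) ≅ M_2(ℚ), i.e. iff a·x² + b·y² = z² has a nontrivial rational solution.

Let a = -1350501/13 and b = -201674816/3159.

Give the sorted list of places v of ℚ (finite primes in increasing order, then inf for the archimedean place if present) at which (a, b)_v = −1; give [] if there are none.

(a, b) ≡ (-48633, -340431) mod (ℚ^×)²; places V = {2, 3, 7, 13, 19, 29, 43, ∞}.
(a,b)_43: α=1, u≡2; β=1, v≡25 (mod 43); (2|43)=-1, (25|43)=+1; sign (−1)^1·-1^1·+1^1 = +1.
(a,b)_29: α=1, u≡16; β=1, v≡23 (mod 29); (16|29)=+1, (23|29)=+1; sign (−1)^0·+1^1·+1^1 = +1.
(a,b)_7: α=0, u≡5; β=1, v≡5 (mod 7); (5|7)=-1, (5|7)=-1; sign (−1)^0·-1^1·-1^0 = -1.
(a,b)_3: α=1, u≡1; β=-5, v≡1 (mod 3); (1|3)=+1, (1|3)=+1; sign (−1)^1·+1^-5·+1^1 = -1.
(a,b)_∞: sgn(-48633)=−, sgn(-340431)=−, so -1.
(a,b)_2: α=0, β=6; u≡7, v≡1 (mod 8); ε(u)ε(v)=1·0, αω(v)=0·0, βω(u)=6·0; sum ≡ 0  ⇒  +1.
(a,b)_13: α=-1, u≡4; β=-1, v≡11 (mod 13); (4|13)=+1, (11|13)=-1; sign (−1)^0·+1^-1·-1^-1 = -1.
(a,b)_19: α=2, u≡6; β=2, v≡4 (mod 19); (6|19)=+1, (4|19)=+1; sign (−1)^0·+1^2·+1^2 = +1.
(-48633, -340431 / ℚ) ramifies at {3, 7, 13, ∞}: a division algebra.

[3, 7, 13, inf]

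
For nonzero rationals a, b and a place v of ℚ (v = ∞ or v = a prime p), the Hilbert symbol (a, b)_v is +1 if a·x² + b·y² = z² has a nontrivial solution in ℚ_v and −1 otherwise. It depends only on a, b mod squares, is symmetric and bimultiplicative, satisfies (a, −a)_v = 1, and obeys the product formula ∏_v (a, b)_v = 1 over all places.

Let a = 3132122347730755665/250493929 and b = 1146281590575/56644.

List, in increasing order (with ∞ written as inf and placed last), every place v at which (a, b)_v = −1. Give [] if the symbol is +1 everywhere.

[5, 23]

Mod squares: a ≡ 1265, b ≡ 23. Check v ∈ {∞, 2, 3, 5, 7, 11, 13, 17, 19, 23, 41}.
v=5: a=5^1·(≡2), b=5^2·(≡2) mod 5; (2|5)=-1, (2|5)=-1; (−1)^{1·2·2}·(-1)^2·(-1)^1 = -1.
v=23: a=23^3·(≡4), b=23^1·(≡4) mod 23; (4|23)=+1, (4|23)=+1; (−1)^{3·1·11}·(+1)^1·(+1)^3 = -1.
v=∞: 1265 > 0 and 23 > 0  ⇒  (a,b)_∞ = +1.
v=19: a=19^-2·(≡4), b=19^0·(≡1) mod 19; (4|19)=+1, (1|19)=+1; (−1)^{-2·0·9}·(+1)^0·(+1)^-2 = +1.
v=41: a=41^4·(≡35), b=41^2·(≡23) mod 41; (35|41)=-1, (23|41)=+1; (−1)^{4·2·20}·(-1)^2·(+1)^4 = +1.
v=11: a=11^3·(≡3), b=11^4·(≡4) mod 11; (3|11)=+1, (4|11)=+1; (−1)^{3·4·5}·(+1)^4·(+1)^3 = +1.
v=7: a=7^-4·(≡6), b=7^-2·(≡2) mod 7; (6|7)=-1, (2|7)=+1; (−1)^{-4·-2·3}·(-1)^-2·(+1)^-4 = +1.
v=2: v_2(a)=0, v_2(b)=-2; units ≡ 1, 7 (mod 8); ε·ε+αω+βω = 0·1+0·0+-2·0 ≡ 0  ⇒  (a,b)_2 = +1.
v=17: a=17^-2·(≡11), b=17^-2·(≡12) mod 17; (11|17)=-1, (12|17)=-1; (−1)^{-2·-2·8}·(-1)^-2·(-1)^-2 = +1.
v=13: a=13^2·(≡10), b=13^0·(≡10) mod 13; (10|13)=+1, (10|13)=+1; (−1)^{2·0·6}·(+1)^0·(+1)^2 = +1.
v=3: a=3^4·(≡2), b=3^4·(≡2) mod 3; (2|3)=-1, (2|3)=-1; (−1)^{4·4·1}·(-1)^4·(-1)^4 = +1.
Ram(1265, 23) = {5, 23}; no ℚ_5-point on the conic.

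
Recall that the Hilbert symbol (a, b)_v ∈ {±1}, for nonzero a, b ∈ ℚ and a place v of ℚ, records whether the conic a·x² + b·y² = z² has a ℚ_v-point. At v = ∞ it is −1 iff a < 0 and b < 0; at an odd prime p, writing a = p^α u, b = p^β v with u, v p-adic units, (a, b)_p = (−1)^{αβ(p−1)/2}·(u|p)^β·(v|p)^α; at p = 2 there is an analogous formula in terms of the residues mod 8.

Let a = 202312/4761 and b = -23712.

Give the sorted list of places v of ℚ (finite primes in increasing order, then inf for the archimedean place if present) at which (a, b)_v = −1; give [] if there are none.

(a, b) ≡ (418, -1482) mod (ℚ^×)²; places V = {2, 3, 11, 13, 19, 23, ∞}.
(a,b)_2: α=3, β=5; u≡1, v≡3 (mod 8); ε(u)ε(v)=0·1, αω(v)=3·1, βω(u)=5·0; sum ≡ 1  ⇒  -1.
(a,b)_23: α=-2, u≡3; β=0, v≡1 (mod 23); (3|23)=+1, (1|23)=+1; sign (−1)^0·+1^0·+1^-2 = +1.
(a,b)_3: α=-2, u≡1; β=1, v≡1 (mod 3); (1|3)=+1, (1|3)=+1; sign (−1)^0·+1^1·+1^-2 = +1.
(a,b)_∞: sgn(418)=+, sgn(-1482)=−, so +1.
(a,b)_11: α=3, u≡1; β=0, v≡4 (mod 11); (1|11)=+1, (4|11)=+1; sign (−1)^0·+1^0·+1^3 = +1.
(a,b)_13: α=0, u≡2; β=1, v≡9 (mod 13); (2|13)=-1, (9|13)=+1; sign (−1)^0·-1^1·+1^0 = -1.
(a,b)_19: α=1, u≡18; β=1, v≡6 (mod 19); (18|19)=-1, (6|19)=+1; sign (−1)^1·-1^1·+1^1 = +1.
Ram(418, -1482) = {2, 13}; no ℚ_2-point on the conic.

[2, 13]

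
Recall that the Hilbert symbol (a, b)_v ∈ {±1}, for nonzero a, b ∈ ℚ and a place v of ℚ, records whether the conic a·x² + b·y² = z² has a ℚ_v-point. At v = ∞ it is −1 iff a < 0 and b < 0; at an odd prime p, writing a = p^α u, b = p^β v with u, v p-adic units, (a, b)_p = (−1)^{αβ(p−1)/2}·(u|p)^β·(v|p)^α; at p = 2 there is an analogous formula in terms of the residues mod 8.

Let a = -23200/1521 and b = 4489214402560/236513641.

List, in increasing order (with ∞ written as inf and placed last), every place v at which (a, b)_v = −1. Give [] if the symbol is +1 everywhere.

Mod squares: a ≡ -58, b ≡ 10. Check v ∈ {∞, 2, 3, 5, 7, 13, 19, 29}.
v=19: a=19^0·(≡18), b=19^4·(≡8) mod 19; (18|19)=-1, (8|19)=-1; (−1)^{0·4·9}·(-1)^4·(-1)^0 = +1.
v=7: a=7^0·(≡6), b=7^-2·(≡6) mod 7; (6|7)=-1, (6|7)=-1; (−1)^{0·-2·3}·(-1)^-2·(-1)^0 = +1.
v=29: a=29^1·(≡21), b=29^2·(≡10) mod 29; (21|29)=-1, (10|29)=-1; (−1)^{1·2·14}·(-1)^2·(-1)^1 = -1.
v=13: a=13^-2·(≡2), b=13^-6·(≡3) mod 13; (2|13)=-1, (3|13)=+1; (−1)^{-2·-6·6}·(-1)^-6·(+1)^-2 = +1.
v=5: a=5^2·(≡2), b=5^1·(≡2) mod 5; (2|5)=-1, (2|5)=-1; (−1)^{2·1·2}·(-1)^1·(-1)^2 = -1.
v=2: v_2(a)=5, v_2(b)=13; units ≡ 3, 5 (mod 8); ε·ε+αω+βω = 1·0+5·1+13·1 ≡ 0  ⇒  (a,b)_2 = +1.
v=∞: -58 < 0 and 10 > 0  ⇒  (a,b)_∞ = +1.
v=3: a=3^-2·(≡2), b=3^0·(≡1) mod 3; (2|3)=-1, (1|3)=+1; (−1)^{-2·0·1}·(-1)^0·(+1)^-2 = +1.
(-58, 10 / ℚ) ramifies at {5, 29}: a division algebra.

[5, 29]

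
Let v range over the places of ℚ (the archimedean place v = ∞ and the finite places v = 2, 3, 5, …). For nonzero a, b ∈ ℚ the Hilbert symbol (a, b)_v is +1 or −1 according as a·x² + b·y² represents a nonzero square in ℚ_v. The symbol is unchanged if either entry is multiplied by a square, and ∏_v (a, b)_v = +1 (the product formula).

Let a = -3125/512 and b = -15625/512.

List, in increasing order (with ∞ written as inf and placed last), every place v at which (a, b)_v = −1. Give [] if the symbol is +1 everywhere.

[5, inf]

Mod squares: a ≡ -10, b ≡ -2. Check v ∈ {∞, 2, 5}.
v=5: a=5^5·(≡2), b=5^6·(≡2) mod 5; (2|5)=-1, (2|5)=-1; (−1)^{5·6·2}·(-1)^6·(-1)^5 = -1.
v=2: v_2(a)=-9, v_2(b)=-9; units ≡ 3, 7 (mod 8); ε·ε+αω+βω = 1·1+-9·0+-9·1 ≡ 0  ⇒  (a,b)_2 = +1.
v=∞: -10 < 0 and -2 < 0  ⇒  (a,b)_∞ = -1.
|Ram(-10, -2)| = 2, even; anisotropic at {5, ∞}.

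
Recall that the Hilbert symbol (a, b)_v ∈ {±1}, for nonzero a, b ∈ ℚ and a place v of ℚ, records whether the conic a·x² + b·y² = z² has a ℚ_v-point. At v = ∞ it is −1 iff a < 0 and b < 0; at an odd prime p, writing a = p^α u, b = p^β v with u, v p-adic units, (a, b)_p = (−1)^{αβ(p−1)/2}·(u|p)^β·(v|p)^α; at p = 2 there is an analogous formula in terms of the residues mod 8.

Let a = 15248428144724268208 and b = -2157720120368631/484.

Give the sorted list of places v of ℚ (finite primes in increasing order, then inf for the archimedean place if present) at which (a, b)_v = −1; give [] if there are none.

Mod squares: a ≡ 3772483, b ≡ -611351. Check v ∈ {∞, 2, 3, 7, 11, 13, 23, 31, 37, 41}.
v=3: a=3^0·(≡1), b=3^4·(≡1) mod 3; (1|3)=+1, (1|3)=+1; (−1)^{0·4·1}·(+1)^4·(+1)^0 = +1.
v=11: a=11^1·(≡7), b=11^-2·(≡7) mod 11; (7|11)=-1, (7|11)=-1; (−1)^{1·-2·5}·(-1)^-2·(-1)^1 = -1.
v=2: v_2(a)=4, v_2(b)=-2; units ≡ 3, 1 (mod 8); ε·ε+αω+βω = 1·0+4·0+-2·1 ≡ 0  ⇒  (a,b)_2 = +1.
v=∞: 3772483 > 0 and -611351 < 0  ⇒  (a,b)_∞ = +1.
v=41: a=41^4·(≡10), b=41^3·(≡30) mod 41; (10|41)=+1, (30|41)=-1; (−1)^{4·3·20}·(+1)^3·(-1)^4 = +1.
v=23: a=23^3·(≡2), b=23^2·(≡13) mod 23; (2|23)=+1, (13|23)=+1; (−1)^{3·2·11}·(+1)^2·(+1)^3 = +1.
v=13: a=13^3·(≡2), b=13^1·(≡11) mod 13; (2|13)=-1, (11|13)=-1; (−1)^{3·1·6}·(-1)^1·(-1)^3 = +1.
v=7: a=7^0·(≡1), b=7^2·(≡2) mod 7; (1|7)=+1, (2|7)=+1; (−1)^{0·2·3}·(+1)^2·(+1)^0 = +1.
v=37: a=37^1·(≡29), b=37^1·(≡1) mod 37; (29|37)=-1, (1|37)=+1; (−1)^{1·1·18}·(-1)^1·(+1)^1 = -1.
v=31: a=31^1·(≡10), b=31^1·(≡11) mod 31; (10|31)=+1, (11|31)=-1; (−1)^{1·1·15}·(+1)^1·(-1)^1 = +1.
Ram(3772483, -611351) = {11, 37}; no ℚ_11-point on the conic.

[11, 37]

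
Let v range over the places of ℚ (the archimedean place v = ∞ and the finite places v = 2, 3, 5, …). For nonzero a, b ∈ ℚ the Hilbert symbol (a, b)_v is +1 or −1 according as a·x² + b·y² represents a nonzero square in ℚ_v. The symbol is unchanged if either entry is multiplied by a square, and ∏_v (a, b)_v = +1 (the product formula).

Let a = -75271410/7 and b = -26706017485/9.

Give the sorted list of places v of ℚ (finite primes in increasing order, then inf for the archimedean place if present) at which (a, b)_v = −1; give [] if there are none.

[2, 3, 5, 7, 17, inf]

(a, b) ≡ (-110670, -3565) mod (ℚ^×)²; places V = {2, 3, 5, 7, 17, 23, 31, ∞}.
(a,b)_∞: sgn(-110670)=−, sgn(-3565)=−, so -1.
(a,b)_3: α=3, u≡1; β=-2, v≡2 (mod 3); (1|3)=+1, (2|3)=-1; sign (−1)^0·+1^-2·-1^3 = -1.
(a,b)_2: α=1, β=0; u≡1, v≡3 (mod 8); ε(u)ε(v)=0·1, αω(v)=1·1, βω(u)=0·0; sum ≡ 1  ⇒  -1.
(a,b)_31: α=1, u≡26; β=1, v≡19 (mod 31); (26|31)=-1, (19|31)=+1; sign (−1)^1·-1^1·+1^1 = +1.
(a,b)_7: α=-1, u≡3; β=2, v≡6 (mod 7); (3|7)=-1, (6|7)=-1; sign (−1)^0·-1^2·-1^-1 = -1.
(a,b)_17: α=1, u≡8; β=2, v≡11 (mod 17); (8|17)=+1, (11|17)=-1; sign (−1)^0·+1^2·-1^1 = -1.
(a,b)_23: α=2, u≡18; β=3, v≡3 (mod 23); (18|23)=+1, (3|23)=+1; sign (−1)^0·+1^3·+1^2 = +1.
(a,b)_5: α=1, u≡4; β=1, v≡2 (mod 5); (4|5)=+1, (2|5)=-1; sign (−1)^0·+1^1·-1^1 = -1.
Ram(-110670, -3565) = {2, 3, 5, 7, 17, ∞}; no ℚ_2-point on the conic.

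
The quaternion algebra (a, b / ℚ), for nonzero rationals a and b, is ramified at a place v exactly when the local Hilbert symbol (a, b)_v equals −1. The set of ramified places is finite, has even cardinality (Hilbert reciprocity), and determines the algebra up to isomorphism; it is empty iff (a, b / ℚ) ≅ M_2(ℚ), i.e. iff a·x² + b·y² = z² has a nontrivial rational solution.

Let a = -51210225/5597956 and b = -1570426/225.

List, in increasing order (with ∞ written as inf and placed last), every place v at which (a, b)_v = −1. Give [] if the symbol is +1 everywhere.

Mod squares: a ≡ -209, b ≡ -5434. Check v ∈ {∞, 2, 3, 5, 7, 11, 13, 17, 19}.
v=7: a=7^-2·(≡1), b=7^0·(≡3) mod 7; (1|7)=+1, (3|7)=-1; (−1)^{-2·0·3}·(+1)^0·(-1)^-2 = +1.
v=17: a=17^0·(≡11), b=17^2·(≡10) mod 17; (11|17)=-1, (10|17)=-1; (−1)^{0·2·8}·(-1)^2·(-1)^0 = +1.
v=13: a=13^-4·(≡12), b=13^1·(≡5) mod 13; (12|13)=+1, (5|13)=-1; (−1)^{-4·1·6}·(+1)^1·(-1)^-4 = +1.
v=11: a=11^3·(≡3), b=11^1·(≡5) mod 11; (3|11)=+1, (5|11)=+1; (−1)^{3·1·5}·(+1)^1·(+1)^3 = -1.
v=∞: -209 < 0 and -5434 < 0  ⇒  (a,b)_∞ = -1.
v=5: a=5^2·(≡1), b=5^-2·(≡1) mod 5; (1|5)=+1, (1|5)=+1; (−1)^{2·-2·2}·(+1)^-2·(+1)^2 = +1.
v=2: v_2(a)=-2, v_2(b)=1; units ≡ 7, 3 (mod 8); ε·ε+αω+βω = 1·1+-2·1+1·0 ≡ 1  ⇒  (a,b)_2 = -1.
v=3: a=3^4·(≡1), b=3^-2·(≡2) mod 3; (1|3)=+1, (2|3)=-1; (−1)^{4·-2·1}·(+1)^-2·(-1)^4 = +1.
v=19: a=19^1·(≡13), b=19^1·(≡14) mod 19; (13|19)=-1, (14|19)=-1; (−1)^{1·1·9}·(-1)^1·(-1)^1 = -1.
(-209, -5434 / ℚ) ramifies at {2, 11, 19, ∞}: a division algebra.

[2, 11, 19, inf]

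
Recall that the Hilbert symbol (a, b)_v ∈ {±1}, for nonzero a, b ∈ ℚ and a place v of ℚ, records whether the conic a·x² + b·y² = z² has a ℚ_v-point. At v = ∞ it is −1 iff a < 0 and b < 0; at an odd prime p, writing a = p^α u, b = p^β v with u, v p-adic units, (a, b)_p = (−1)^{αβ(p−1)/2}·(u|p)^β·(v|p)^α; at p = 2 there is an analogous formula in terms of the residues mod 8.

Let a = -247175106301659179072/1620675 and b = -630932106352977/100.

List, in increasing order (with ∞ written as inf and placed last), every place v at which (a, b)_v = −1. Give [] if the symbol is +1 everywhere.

Mod squares: a ≡ -3219, b ≡ -55913. Check v ∈ {∞, 2, 3, 5, 7, 11, 13, 17, 23, 29, 37}.
v=37: a=37^3·(≡14), b=37^2·(≡5) mod 37; (14|37)=-1, (5|37)=-1; (−1)^{3·2·18}·(-1)^2·(-1)^3 = -1.
v=29: a=29^3·(≡6), b=29^2·(≡25) mod 29; (6|29)=+1, (25|29)=+1; (−1)^{3·2·14}·(+1)^2·(+1)^3 = +1.
v=17: a=17^2·(≡3), b=17^1·(≡8) mod 17; (3|17)=-1, (8|17)=+1; (−1)^{2·1·8}·(-1)^1·(+1)^2 = -1.
v=5: a=5^-2·(≡4), b=5^-2·(≡2) mod 5; (4|5)=+1, (2|5)=-1; (−1)^{-2·-2·2}·(+1)^-2·(-1)^-2 = +1.
v=7: a=7^-4·(≡4), b=7^0·(≡6) mod 7; (4|7)=+1, (6|7)=-1; (−1)^{-4·0·3}·(+1)^0·(-1)^-4 = +1.
v=23: a=23^2·(≡16), b=23^1·(≡7) mod 23; (16|23)=+1, (7|23)=-1; (−1)^{2·1·11}·(+1)^1·(-1)^2 = +1.
v=3: a=3^-3·(≡1), b=3^4·(≡1) mod 3; (1|3)=+1, (1|3)=+1; (−1)^{-3·4·1}·(+1)^4·(+1)^-3 = +1.
v=13: a=13^2·(≡5), b=13^1·(≡5) mod 13; (5|13)=-1, (5|13)=-1; (−1)^{2·1·6}·(-1)^1·(-1)^2 = -1.
v=2: v_2(a)=6, v_2(b)=-2; units ≡ 5, 7 (mod 8); ε·ε+αω+βω = 0·1+6·0+-2·1 ≡ 0  ⇒  (a,b)_2 = +1.
v=11: a=11^2·(≡3), b=11^3·(≡10) mod 11; (3|11)=+1, (10|11)=-1; (−1)^{2·3·5}·(+1)^3·(-1)^2 = +1.
v=∞: -3219 < 0 and -55913 < 0  ⇒  (a,b)_∞ = -1.
Ram(-3219, -55913) = {13, 17, 37, ∞}; no ℚ_13-point on the conic.

[13, 17, 37, inf]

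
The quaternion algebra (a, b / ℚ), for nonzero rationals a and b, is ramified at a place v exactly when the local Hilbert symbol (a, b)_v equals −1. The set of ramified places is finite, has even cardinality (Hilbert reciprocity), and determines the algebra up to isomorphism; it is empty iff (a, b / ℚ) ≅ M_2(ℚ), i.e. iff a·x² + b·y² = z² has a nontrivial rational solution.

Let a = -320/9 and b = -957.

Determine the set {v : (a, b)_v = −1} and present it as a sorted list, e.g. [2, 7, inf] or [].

[2, 5, 11, inf]

(a, b) ≡ (-5, -957) mod (ℚ^×)²; places V = {2, 3, 5, 11, 29, ∞}.
(a,b)_11: α=0, u≡6; β=1, v≡1 (mod 11); (6|11)=-1, (1|11)=+1; sign (−1)^0·-1^1·+1^0 = -1.
(a,b)_3: α=-2, u≡1; β=1, v≡2 (mod 3); (1|3)=+1, (2|3)=-1; sign (−1)^0·+1^1·-1^-2 = +1.
(a,b)_29: α=0, u≡16; β=1, v≡25 (mod 29); (16|29)=+1, (25|29)=+1; sign (−1)^0·+1^1·+1^0 = +1.
(a,b)_2: α=6, β=0; u≡3, v≡3 (mod 8); ε(u)ε(v)=1·1, αω(v)=6·1, βω(u)=0·1; sum ≡ 1  ⇒  -1.
(a,b)_∞: sgn(-5)=−, sgn(-957)=−, so -1.
(a,b)_5: α=1, u≡4; β=0, v≡3 (mod 5); (4|5)=+1, (3|5)=-1; sign (−1)^0·+1^0·-1^1 = -1.
|Ram(-5, -957)| = 4, even; anisotropic at {2, 5, 11, ∞}.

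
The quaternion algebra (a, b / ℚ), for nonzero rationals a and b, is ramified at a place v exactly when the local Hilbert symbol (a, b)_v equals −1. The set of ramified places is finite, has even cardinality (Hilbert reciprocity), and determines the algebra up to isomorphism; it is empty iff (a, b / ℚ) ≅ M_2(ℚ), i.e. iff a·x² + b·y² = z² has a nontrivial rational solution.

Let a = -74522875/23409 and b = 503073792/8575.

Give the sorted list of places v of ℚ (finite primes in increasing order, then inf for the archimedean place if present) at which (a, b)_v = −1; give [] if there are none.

Mod squares: a ≡ -115, b ≡ 2261. Check v ∈ {∞, 2, 3, 5, 7, 13, 17, 19, 23}.
v=17: a=17^-2·(≡15), b=17^1·(≡14) mod 17; (15|17)=+1, (14|17)=-1; (−1)^{-2·1·8}·(+1)^1·(-1)^-2 = +1.
v=∞: -115 < 0 and 2261 > 0  ⇒  (a,b)_∞ = +1.
v=13: a=13^0·(≡6), b=13^2·(≡10) mod 13; (6|13)=-1, (10|13)=+1; (−1)^{0·2·6}·(-1)^2·(+1)^0 = +1.
v=5: a=5^3·(≡3), b=5^-2·(≡4) mod 5; (3|5)=-1, (4|5)=+1; (−1)^{3·-2·2}·(-1)^-2·(+1)^3 = +1.
v=3: a=3^-4·(≡2), b=3^2·(≡2) mod 3; (2|3)=-1, (2|3)=-1; (−1)^{-4·2·1}·(-1)^2·(-1)^-4 = +1.
v=2: v_2(a)=0, v_2(b)=10; units ≡ 5, 5 (mod 8); ε·ε+αω+βω = 0·0+0·1+10·1 ≡ 0  ⇒  (a,b)_2 = +1.
v=23: a=23^3·(≡6), b=23^0·(≡14) mod 23; (6|23)=+1, (14|23)=-1; (−1)^{3·0·11}·(+1)^0·(-1)^3 = -1.
v=19: a=19^0·(≡8), b=19^1·(≡7) mod 19; (8|19)=-1, (7|19)=+1; (−1)^{0·1·9}·(-1)^1·(+1)^0 = -1.
v=7: a=7^2·(≡1), b=7^-3·(≡1) mod 7; (1|7)=+1, (1|7)=+1; (−1)^{2·-3·3}·(+1)^-3·(+1)^2 = +1.
(-115, 2261 / ℚ) ramifies at {19, 23}: a division algebra.

[19, 23]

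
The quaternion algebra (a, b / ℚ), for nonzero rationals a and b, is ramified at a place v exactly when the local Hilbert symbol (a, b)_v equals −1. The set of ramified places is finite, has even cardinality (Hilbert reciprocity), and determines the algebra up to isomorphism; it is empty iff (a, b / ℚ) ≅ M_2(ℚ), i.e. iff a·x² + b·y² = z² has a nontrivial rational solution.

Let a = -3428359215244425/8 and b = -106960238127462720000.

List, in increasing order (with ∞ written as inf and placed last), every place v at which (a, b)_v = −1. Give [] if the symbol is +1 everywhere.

Mod squares: a ≡ -5474, b ≡ -6374082. Check v ∈ {∞, 2, 3, 5, 7, 11, 13, 17, 19, 23}.
v=∞: -5474 < 0 and -6374082 < 0  ⇒  (a,b)_∞ = -1.
v=3: a=3^4·(≡1), b=3^1·(≡2) mod 3; (1|3)=+1, (2|3)=-1; (−1)^{4·1·1}·(+1)^1·(-1)^4 = +1.
v=19: a=19^2·(≡4), b=19^3·(≡17) mod 19; (4|19)=+1, (17|19)=+1; (−1)^{2·3·9}·(+1)^3·(+1)^2 = +1.
v=2: v_2(a)=-3, v_2(b)=9; units ≡ 7, 7 (mod 8); ε·ε+αω+βω = 1·1+-3·0+9·0 ≡ 1  ⇒  (a,b)_2 = -1.
v=17: a=17^3·(≡15), b=17^1·(≡14) mod 17; (15|17)=+1, (14|17)=-1; (−1)^{3·1·8}·(+1)^1·(-1)^3 = -1.
v=11: a=11^2·(≡9), b=11^3·(≡10) mod 11; (9|11)=+1, (10|11)=-1; (−1)^{2·3·5}·(+1)^3·(-1)^2 = +1.
v=13: a=13^0·(≡4), b=13^1·(≡8) mod 13; (4|13)=+1, (8|13)=-1; (−1)^{0·1·6}·(+1)^1·(-1)^0 = +1.
v=7: a=7^3·(≡4), b=7^4·(≡6) mod 7; (4|7)=+1, (6|7)=-1; (−1)^{3·4·3}·(+1)^4·(-1)^3 = -1.
v=23: a=23^1·(≡14), b=23^1·(≡12) mod 23; (14|23)=-1, (12|23)=+1; (−1)^{1·1·11}·(-1)^1·(+1)^1 = +1.
v=5: a=5^2·(≡1), b=5^4·(≡3) mod 5; (1|5)=+1, (3|5)=-1; (−1)^{2·4·2}·(+1)^4·(-1)^2 = +1.
|Ram(-5474, -6374082)| = 4, even; anisotropic at {2, 7, 17, ∞}.

[2, 7, 17, inf]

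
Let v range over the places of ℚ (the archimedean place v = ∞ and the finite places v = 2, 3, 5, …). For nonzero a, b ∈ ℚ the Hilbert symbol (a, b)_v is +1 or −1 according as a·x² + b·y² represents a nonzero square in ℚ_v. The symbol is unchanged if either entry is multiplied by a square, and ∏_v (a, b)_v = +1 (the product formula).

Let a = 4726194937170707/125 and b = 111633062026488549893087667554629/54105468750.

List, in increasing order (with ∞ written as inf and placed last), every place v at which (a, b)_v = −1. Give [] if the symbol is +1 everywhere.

[2, 13, 29, 37]

Mod squares: a ≡ 101935, b ≡ 5515510. Check v ∈ {∞, 2, 3, 5, 7, 11, 13, 19, 29, 31, 37}.
v=3: a=3^0·(≡1), b=3^-6·(≡1) mod 3; (1|3)=+1, (1|3)=+1; (−1)^{0·-6·1}·(+1)^-6·(+1)^0 = +1.
v=11: a=11^2·(≡4), b=11^3·(≡7) mod 11; (4|11)=+1, (7|11)=-1; (−1)^{2·3·5}·(+1)^3·(-1)^2 = +1.
v=7: a=7^2·(≡4), b=7^7·(≡6) mod 7; (4|7)=+1, (6|7)=-1; (−1)^{2·7·3}·(+1)^7·(-1)^2 = +1.
v=31: a=31^0·(≡2), b=31^8·(≡24) mod 31; (2|31)=+1, (24|31)=-1; (−1)^{0·8·15}·(+1)^8·(-1)^0 = +1.
v=37: a=37^3·(≡13), b=37^4·(≡32) mod 37; (13|37)=-1, (32|37)=-1; (−1)^{3·4·18}·(-1)^4·(-1)^3 = -1.
v=2: v_2(a)=0, v_2(b)=-1; units ≡ 7, 3 (mod 8); ε·ε+αω+βω = 1·1+0·1+-1·0 ≡ 1  ⇒  (a,b)_2 = -1.
v=13: a=13^4·(≡8), b=13^3·(≡11) mod 13; (8|13)=-1, (11|13)=-1; (−1)^{4·3·6}·(-1)^3·(-1)^4 = -1.
v=29: a=29^1·(≡28), b=29^1·(≡10) mod 29; (28|29)=+1, (10|29)=-1; (−1)^{1·1·14}·(+1)^1·(-1)^1 = -1.
v=5: a=5^-3·(≡2), b=5^-9·(≡2) mod 5; (2|5)=-1, (2|5)=-1; (−1)^{-3·-9·2}·(-1)^-9·(-1)^-3 = +1.
v=19: a=19^1·(≡5), b=19^-1·(≡14) mod 19; (5|19)=+1, (14|19)=-1; (−1)^{1·-1·9}·(+1)^-1·(-1)^1 = +1.
v=∞: 101935 > 0 and 5515510 > 0  ⇒  (a,b)_∞ = +1.
|Ram(101935, 5515510)| = 4, even; anisotropic at {2, 13, 29, 37}.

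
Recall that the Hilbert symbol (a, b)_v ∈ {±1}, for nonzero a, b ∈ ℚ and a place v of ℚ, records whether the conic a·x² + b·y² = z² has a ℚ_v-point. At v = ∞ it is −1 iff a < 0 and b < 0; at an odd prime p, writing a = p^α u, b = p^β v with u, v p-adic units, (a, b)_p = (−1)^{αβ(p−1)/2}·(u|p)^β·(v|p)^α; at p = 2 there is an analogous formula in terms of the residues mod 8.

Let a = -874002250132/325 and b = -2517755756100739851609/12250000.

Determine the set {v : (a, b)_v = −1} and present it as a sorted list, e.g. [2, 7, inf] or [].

(a, b) ≡ (-23475267049, -49321) mod (ℚ^×)²; places V = {2, 3, 5, 7, 11, 13, 17, 19, 31, 37, 41, 43, 47, ∞}.
(a,b)_43: α=1, u≡28; β=1, v≡41 (mod 43); (28|43)=-1, (41|43)=+1; sign (−1)^1·-1^1·+1^1 = +1.
(a,b)_7: α=0, u≡1; β=-2, v≡2 (mod 7); (1|7)=+1, (2|7)=+1; sign (−1)^0·+1^-2·+1^0 = +1.
(a,b)_47: α=1, u≡9; β=2, v≡15 (mod 47); (9|47)=+1, (15|47)=-1; sign (−1)^0·+1^2·-1^1 = -1.
(a,b)_13: α=-1, u≡11; β=0, v≡4 (mod 13); (11|13)=-1, (4|13)=+1; sign (−1)^0·-1^0·+1^-1 = +1.
(a,b)_∞: sgn(-23475267049)=−, sgn(-49321)=−, so -1.
(a,b)_19: α=1, u≡13; β=2, v≡2 (mod 19); (13|19)=-1, (2|19)=-1; sign (−1)^0·-1^2·-1^1 = -1.
(a,b)_3: α=0, u≡2; β=2, v≡2 (mod 3); (2|3)=-1, (2|3)=-1; sign (−1)^0·-1^2·-1^0 = +1.
(a,b)_41: α=1, u≡34; β=2, v≡1 (mod 41); (34|41)=-1, (1|41)=+1; sign (−1)^0·-1^2·+1^1 = +1.
(a,b)_31: α=1, u≡16; β=1, v≡27 (mod 31); (16|31)=+1, (27|31)=-1; sign (−1)^1·+1^1·-1^1 = +1.
(a,b)_11: α=2, u≡10; β=4, v≡3 (mod 11); (10|11)=-1, (3|11)=+1; sign (−1)^0·-1^4·+1^2 = +1.
(a,b)_2: α=2, β=-4; u≡7, v≡7 (mod 8); ε(u)ε(v)=1·1, αω(v)=2·0, βω(u)=-4·0; sum ≡ 1  ⇒  -1.
(a,b)_17: α=0, u≡12; β=2, v≡1 (mod 17); (12|17)=-1, (1|17)=+1; sign (−1)^0·-1^2·+1^0 = +1.
(a,b)_5: α=-2, u≡1; β=-6, v≡4 (mod 5); (1|5)=+1, (4|5)=+1; sign (−1)^0·+1^-6·+1^-2 = +1.
(a,b)_37: α=1, u≡26; β=1, v≡26 (mod 37); (26|37)=+1, (26|37)=+1; sign (−1)^0·+1^1·+1^1 = +1.
(-23475267049, -49321 / ℚ) ramifies at {2, 19, 47, ∞}: a division algebra.

[2, 19, 47, inf]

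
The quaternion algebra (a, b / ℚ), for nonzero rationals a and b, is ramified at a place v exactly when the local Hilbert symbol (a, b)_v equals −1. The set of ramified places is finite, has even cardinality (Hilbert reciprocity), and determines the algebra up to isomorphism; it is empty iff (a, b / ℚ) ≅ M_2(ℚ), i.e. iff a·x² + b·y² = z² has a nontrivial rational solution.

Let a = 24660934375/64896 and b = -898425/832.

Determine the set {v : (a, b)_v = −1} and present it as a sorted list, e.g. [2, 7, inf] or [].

[2, 13]

(a, b) ≡ (330, -429) mod (ℚ^×)²; places V = {2, 3, 5, 7, 11, 13, ∞}.
(a,b)_11: α=5, u≡7; β=3, v≡1 (mod 11); (7|11)=-1, (1|11)=+1; sign (−1)^1·-1^3·+1^5 = +1.
(a,b)_13: α=-2, u≡11; β=-1, v≡8 (mod 13); (11|13)=-1, (8|13)=-1; sign (−1)^0·-1^-1·-1^-2 = -1.
(a,b)_∞: sgn(330)=+, sgn(-429)=−, so +1.
(a,b)_5: α=5, u≡4; β=2, v≡4 (mod 5); (4|5)=+1, (4|5)=+1; sign (−1)^0·+1^2·+1^5 = +1.
(a,b)_7: α=2, u≡1; β=0, v≡3 (mod 7); (1|7)=+1, (3|7)=-1; sign (−1)^0·+1^0·-1^2 = +1.
(a,b)_2: α=-7, β=-6; u≡5, v≡3 (mod 8); ε(u)ε(v)=0·1, αω(v)=-7·1, βω(u)=-6·1; sum ≡ 1  ⇒  -1.
(a,b)_3: α=-1, u≡2; β=3, v≡1 (mod 3); (2|3)=-1, (1|3)=+1; sign (−1)^1·-1^3·+1^-1 = +1.
(330, -429 / ℚ) ramifies at {2, 13}: a division algebra.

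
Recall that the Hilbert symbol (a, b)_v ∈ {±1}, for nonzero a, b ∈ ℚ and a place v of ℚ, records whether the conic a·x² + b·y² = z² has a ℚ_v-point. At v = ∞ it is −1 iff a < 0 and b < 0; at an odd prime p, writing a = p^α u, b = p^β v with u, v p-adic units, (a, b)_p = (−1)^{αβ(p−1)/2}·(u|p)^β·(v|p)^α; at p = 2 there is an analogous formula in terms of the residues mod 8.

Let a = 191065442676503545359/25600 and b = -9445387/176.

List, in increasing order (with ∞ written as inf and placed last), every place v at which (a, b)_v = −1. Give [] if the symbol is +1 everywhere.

Mod squares: a ≡ 6678671, b ≡ -7337. Check v ∈ {∞, 2, 3, 5, 7, 11, 17, 19, 23, 29, 31}.
v=2: v_2(a)=-10, v_2(b)=-4; units ≡ 7, 7 (mod 8); ε·ε+αω+βω = 1·1+-10·0+-4·0 ≡ 1  ⇒  (a,b)_2 = -1.
v=23: a=23^3·(≡8), b=23^1·(≡12) mod 23; (8|23)=+1, (12|23)=+1; (−1)^{3·1·11}·(+1)^1·(+1)^3 = -1.
v=29: a=29^3·(≡12), b=29^1·(≡27) mod 29; (12|29)=-1, (27|29)=-1; (−1)^{3·1·14}·(-1)^1·(-1)^3 = +1.
v=11: a=11^2·(≡7), b=11^-1·(≡1) mod 11; (7|11)=-1, (1|11)=+1; (−1)^{2·-1·5}·(-1)^-1·(+1)^2 = -1.
v=31: a=31^1·(≡22), b=31^0·(≡9) mod 31; (22|31)=-1, (9|31)=+1; (−1)^{1·0·15}·(-1)^0·(+1)^1 = +1.
v=19: a=19^1·(≡16), b=19^0·(≡9) mod 19; (16|19)=+1, (9|19)=+1; (−1)^{1·0·9}·(+1)^0·(+1)^1 = +1.
v=17: a=17^1·(≡6), b=17^2·(≡7) mod 17; (6|17)=-1, (7|17)=-1; (−1)^{1·2·8}·(-1)^2·(-1)^1 = -1.
v=5: a=5^-2·(≡1), b=5^0·(≡3) mod 5; (1|5)=+1, (3|5)=-1; (−1)^{-2·0·2}·(+1)^0·(-1)^-2 = +1.
v=∞: 6678671 > 0 and -7337 < 0  ⇒  (a,b)_∞ = +1.
v=3: a=3^12·(≡2), b=3^0·(≡1) mod 3; (2|3)=-1, (1|3)=+1; (−1)^{12·0·1}·(-1)^0·(+1)^12 = +1.
v=7: a=7^0·(≡6), b=7^2·(≡3) mod 7; (6|7)=-1, (3|7)=-1; (−1)^{0·2·3}·(-1)^2·(-1)^0 = +1.
Ram(6678671, -7337) = {2, 11, 17, 23}; no ℚ_2-point on the conic.

[2, 11, 17, 23]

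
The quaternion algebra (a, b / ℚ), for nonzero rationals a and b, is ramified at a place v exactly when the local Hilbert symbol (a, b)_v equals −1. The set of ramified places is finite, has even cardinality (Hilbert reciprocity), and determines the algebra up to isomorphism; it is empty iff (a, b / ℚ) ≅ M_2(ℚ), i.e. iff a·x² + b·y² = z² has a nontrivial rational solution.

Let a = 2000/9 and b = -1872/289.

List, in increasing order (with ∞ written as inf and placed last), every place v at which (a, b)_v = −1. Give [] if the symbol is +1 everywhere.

Mod squares: a ≡ 5, b ≡ -13. Check v ∈ {∞, 2, 3, 5, 13, 17}.
v=2: v_2(a)=4, v_2(b)=4; units ≡ 5, 3 (mod 8); ε·ε+αω+βω = 0·1+4·1+4·1 ≡ 0  ⇒  (a,b)_2 = +1.
v=13: a=13^0·(≡7), b=13^1·(≡4) mod 13; (7|13)=-1, (4|13)=+1; (−1)^{0·1·6}·(-1)^1·(+1)^0 = -1.
v=3: a=3^-2·(≡2), b=3^2·(≡2) mod 3; (2|3)=-1, (2|3)=-1; (−1)^{-2·2·1}·(-1)^2·(-1)^-2 = +1.
v=5: a=5^3·(≡4), b=5^0·(≡2) mod 5; (4|5)=+1, (2|5)=-1; (−1)^{3·0·2}·(+1)^0·(-1)^3 = -1.
v=17: a=17^0·(≡5), b=17^-2·(≡15) mod 17; (5|17)=-1, (15|17)=+1; (−1)^{0·-2·8}·(-1)^-2·(+1)^0 = +1.
v=∞: 5 > 0 and -13 < 0  ⇒  (a,b)_∞ = +1.
Ram(5, -13) = {5, 13}; no ℚ_5-point on the conic.

[5, 13]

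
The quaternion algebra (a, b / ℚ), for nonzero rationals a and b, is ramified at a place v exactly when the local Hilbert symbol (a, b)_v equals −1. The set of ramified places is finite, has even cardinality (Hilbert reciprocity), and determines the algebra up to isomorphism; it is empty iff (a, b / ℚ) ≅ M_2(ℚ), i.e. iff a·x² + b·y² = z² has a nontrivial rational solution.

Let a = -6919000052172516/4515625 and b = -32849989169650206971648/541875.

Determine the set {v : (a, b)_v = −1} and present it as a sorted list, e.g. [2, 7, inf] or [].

(a, b) ≡ (-1379609, -1221) mod (ℚ^×)²; places V = {2, 3, 5, 7, 11, 17, 19, 23, 29, 37, 41, ∞}.
(a,b)_23: α=1, u≡2; β=2, v≡15 (mod 23); (2|23)=+1, (15|23)=-1; sign (−1)^0·+1^2·-1^1 = -1.
(a,b)_5: α=-6, u≡1; β=-4, v≡1 (mod 5); (1|5)=+1, (1|5)=+1; sign (−1)^0·+1^-4·+1^-6 = +1.
(a,b)_2: α=2, β=8; u≡7, v≡3 (mod 8); ε(u)ε(v)=1·1, αω(v)=2·1, βω(u)=8·0; sum ≡ 1  ⇒  -1.
(a,b)_17: α=-2, u≡4; β=-2, v≡6 (mod 17); (4|17)=+1, (6|17)=-1; sign (−1)^0·+1^-2·-1^-2 = +1.
(a,b)_19: α=1, u≡11; β=2, v≡3 (mod 19); (11|19)=+1, (3|19)=-1; sign (−1)^0·+1^2·-1^1 = -1.
(a,b)_37: α=2, u≡12; β=3, v≡7 (mod 37); (12|37)=+1, (7|37)=+1; sign (−1)^0·+1^3·+1^2 = +1.
(a,b)_7: α=1, u≡6; β=2, v≡1 (mod 7); (6|7)=-1, (1|7)=+1; sign (−1)^0·-1^2·+1^1 = +1.
(a,b)_11: α=3, u≡4; β=5, v≡8 (mod 11); (4|11)=+1, (8|11)=-1; sign (−1)^1·+1^5·-1^3 = +1.
(a,b)_3: α=2, u≡1; β=-1, v≡1 (mod 3); (1|3)=+1, (1|3)=+1; sign (−1)^0·+1^-1·+1^2 = +1.
(a,b)_41: α=1, u≡38; β=2, v≡33 (mod 41); (38|41)=-1, (33|41)=+1; sign (−1)^0·-1^2·+1^1 = +1.
(a,b)_∞: sgn(-1379609)=−, sgn(-1221)=−, so -1.
(a,b)_29: α=2, u≡19; β=0, v≡3 (mod 29); (19|29)=-1, (3|29)=-1; sign (−1)^0·-1^0·-1^2 = +1.
(-1379609, -1221 / ℚ) ramifies at {2, 19, 23, ∞}: a division algebra.

[2, 19, 23, inf]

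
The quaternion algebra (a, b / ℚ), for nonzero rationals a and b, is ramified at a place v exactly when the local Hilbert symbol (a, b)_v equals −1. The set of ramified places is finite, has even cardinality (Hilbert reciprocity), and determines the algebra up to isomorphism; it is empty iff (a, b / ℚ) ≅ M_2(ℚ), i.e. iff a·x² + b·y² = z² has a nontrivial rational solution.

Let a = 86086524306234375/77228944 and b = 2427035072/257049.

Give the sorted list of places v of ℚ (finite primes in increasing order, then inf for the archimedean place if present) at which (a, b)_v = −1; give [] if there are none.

Mod squares: a ≡ 81719, b ≡ 1463. Check v ∈ {∞, 2, 3, 5, 7, 11, 13, 17, 19, 23}.
v=17: a=17^3·(≡16), b=17^0·(≡15) mod 17; (16|17)=+1, (15|17)=+1; (−1)^{3·0·8}·(+1)^0·(+1)^3 = +1.
v=7: a=7^2·(≡1), b=7^3·(≡5) mod 7; (1|7)=+1, (5|7)=-1; (−1)^{2·3·3}·(+1)^3·(-1)^2 = +1.
v=13: a=13^-6·(≡9), b=13^-4·(≡8) mod 13; (9|13)=+1, (8|13)=-1; (−1)^{-6·-4·6}·(+1)^-4·(-1)^-6 = +1.
v=23: a=23^3·(≡17), b=23^2·(≡20) mod 23; (17|23)=-1, (20|23)=-1; (−1)^{3·2·11}·(-1)^2·(-1)^3 = -1.
v=3: a=3^2·(≡2), b=3^-2·(≡2) mod 3; (2|3)=-1, (2|3)=-1; (−1)^{2·-2·1}·(-1)^-2·(-1)^2 = +1.
v=∞: 81719 > 0 and 1463 > 0  ⇒  (a,b)_∞ = +1.
v=2: v_2(a)=-4, v_2(b)=6; units ≡ 7, 7 (mod 8); ε·ε+αω+βω = 1·1+-4·0+6·0 ≡ 1  ⇒  (a,b)_2 = -1.
v=19: a=19^1·(≡16), b=19^1·(≡11) mod 19; (16|19)=+1, (11|19)=+1; (−1)^{1·1·9}·(+1)^1·(+1)^1 = -1.
v=5: a=5^6·(≡1), b=5^0·(≡3) mod 5; (1|5)=+1, (3|5)=-1; (−1)^{6·0·2}·(+1)^0·(-1)^6 = +1.
v=11: a=11^1·(≡5), b=11^1·(≡1) mod 11; (5|11)=+1, (1|11)=+1; (−1)^{1·1·5}·(+1)^1·(+1)^1 = -1.
(81719, 1463 / ℚ) ramifies at {2, 11, 19, 23}: a division algebra.

[2, 11, 19, 23]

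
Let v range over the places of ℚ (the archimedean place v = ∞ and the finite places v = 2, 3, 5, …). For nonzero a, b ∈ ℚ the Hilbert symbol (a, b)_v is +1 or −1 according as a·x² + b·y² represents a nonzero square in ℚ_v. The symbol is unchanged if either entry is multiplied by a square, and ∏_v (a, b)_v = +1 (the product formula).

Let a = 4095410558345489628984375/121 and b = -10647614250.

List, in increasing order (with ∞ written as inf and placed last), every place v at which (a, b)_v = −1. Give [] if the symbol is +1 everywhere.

Mod squares: a ≡ 95, b ≡ -965770. Check v ∈ {∞, 2, 3, 5, 7, 11, 13, 17, 19, 23}.
v=23: a=23^2·(≡18), b=23^1·(≡18) mod 23; (18|23)=+1, (18|23)=+1; (−1)^{2·1·11}·(+1)^1·(+1)^2 = +1.
v=13: a=13^4·(≡1), b=13^1·(≡5) mod 13; (1|13)=+1, (5|13)=-1; (−1)^{4·1·6}·(+1)^1·(-1)^4 = +1.
v=∞: 95 > 0 and -965770 < 0  ⇒  (a,b)_∞ = +1.
v=2: v_2(a)=0, v_2(b)=1; units ≡ 7, 3 (mod 8); ε·ε+αω+βω = 1·1+0·1+1·0 ≡ 1  ⇒  (a,b)_2 = -1.
v=19: a=19^3·(≡1), b=19^1·(≡13) mod 19; (1|19)=+1, (13|19)=-1; (−1)^{3·1·9}·(+1)^1·(-1)^3 = +1.
v=3: a=3^6·(≡2), b=3^2·(≡2) mod 3; (2|3)=-1, (2|3)=-1; (−1)^{6·2·1}·(-1)^2·(-1)^6 = +1.
v=17: a=17^2·(≡6), b=17^1·(≡2) mod 17; (6|17)=-1, (2|17)=+1; (−1)^{2·1·8}·(-1)^1·(+1)^2 = -1.
v=5: a=5^7·(≡1), b=5^3·(≡1) mod 5; (1|5)=+1, (1|5)=+1; (−1)^{7·3·2}·(+1)^3·(+1)^7 = +1.
v=7: a=7^4·(≡1), b=7^2·(≡6) mod 7; (1|7)=+1, (6|7)=-1; (−1)^{4·2·3}·(+1)^2·(-1)^4 = +1.
v=11: a=11^-2·(≡10), b=11^0·(≡2) mod 11; (10|11)=-1, (2|11)=-1; (−1)^{-2·0·5}·(-1)^0·(-1)^-2 = +1.
|Ram(95, -965770)| = 2, even; anisotropic at {2, 17}.

[2, 17]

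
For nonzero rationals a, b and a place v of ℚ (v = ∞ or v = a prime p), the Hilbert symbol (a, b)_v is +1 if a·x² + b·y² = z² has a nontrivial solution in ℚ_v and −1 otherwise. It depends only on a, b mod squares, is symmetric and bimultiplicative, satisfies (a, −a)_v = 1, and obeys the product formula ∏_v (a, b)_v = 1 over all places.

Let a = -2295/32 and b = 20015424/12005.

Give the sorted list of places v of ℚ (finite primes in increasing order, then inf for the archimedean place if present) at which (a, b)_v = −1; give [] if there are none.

Mod squares: a ≡ -510, b ≡ 2145. Check v ∈ {∞, 2, 3, 5, 7, 11, 13, 17}.
v=7: a=7^0·(≡2), b=7^-4·(≡6) mod 7; (2|7)=+1, (6|7)=-1; (−1)^{0·-4·3}·(+1)^-4·(-1)^0 = +1.
v=3: a=3^3·(≡1), b=3^7·(≡1) mod 3; (1|3)=+1, (1|3)=+1; (−1)^{3·7·1}·(+1)^7·(+1)^3 = -1.
v=13: a=13^0·(≡1), b=13^1·(≡1) mod 13; (1|13)=+1, (1|13)=+1; (−1)^{0·1·6}·(+1)^1·(+1)^0 = +1.
v=∞: -510 < 0 and 2145 > 0  ⇒  (a,b)_∞ = +1.
v=2: v_2(a)=-5, v_2(b)=6; units ≡ 1, 1 (mod 8); ε·ε+αω+βω = 0·0+-5·0+6·0 ≡ 0  ⇒  (a,b)_2 = +1.
v=17: a=17^1·(≡8), b=17^0·(≡5) mod 17; (8|17)=+1, (5|17)=-1; (−1)^{1·0·8}·(+1)^0·(-1)^1 = -1.
v=5: a=5^1·(≡3), b=5^-1·(≡4) mod 5; (3|5)=-1, (4|5)=+1; (−1)^{1·-1·2}·(-1)^-1·(+1)^1 = -1.
v=11: a=11^0·(≡7), b=11^1·(≡2) mod 11; (7|11)=-1, (2|11)=-1; (−1)^{0·1·5}·(-1)^1·(-1)^0 = -1.
|Ram(-510, 2145)| = 4, even; anisotropic at {3, 5, 11, 17}.

[3, 5, 11, 17]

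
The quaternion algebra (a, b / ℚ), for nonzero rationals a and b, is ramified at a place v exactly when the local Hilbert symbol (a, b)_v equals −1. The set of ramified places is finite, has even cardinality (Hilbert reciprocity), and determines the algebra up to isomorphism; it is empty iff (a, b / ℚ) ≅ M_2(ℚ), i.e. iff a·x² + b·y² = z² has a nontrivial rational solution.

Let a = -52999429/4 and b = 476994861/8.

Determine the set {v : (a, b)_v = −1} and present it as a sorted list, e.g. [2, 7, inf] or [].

(a, b) ≡ (-1081621, 2163242) mod (ℚ^×)²; places V = {2, 3, 7, 23, 31, 37, 41, ∞}.
(a,b)_3: α=0, u≡2; β=2, v≡2 (mod 3); (2|3)=-1, (2|3)=-1; sign (−1)^0·-1^2·-1^0 = +1.
(a,b)_7: α=2, u≡3; β=2, v≡4 (mod 7); (3|7)=-1, (4|7)=+1; sign (−1)^0·-1^2·+1^2 = +1.
(a,b)_23: α=1, u≡6; β=1, v≡19 (mod 23); (6|23)=+1, (19|23)=-1; sign (−1)^1·+1^1·-1^1 = +1.
(a,b)_37: α=1, u≡28; β=1, v≡22 (mod 37); (28|37)=+1, (22|37)=-1; sign (−1)^0·+1^1·-1^1 = -1.
(a,b)_∞: sgn(-1081621)=−, sgn(2163242)=+, so +1.
(a,b)_2: α=-2, β=-3; u≡3, v≡5 (mod 8); ε(u)ε(v)=1·0, αω(v)=-2·1, βω(u)=-3·1; sum ≡ 1  ⇒  -1.
(a,b)_31: α=1, u≡21; β=1, v≡14 (mod 31); (21|31)=-1, (14|31)=+1; sign (−1)^1·-1^1·+1^1 = +1.
(a,b)_41: α=1, u≡5; β=1, v≡39 (mod 41); (5|41)=+1, (39|41)=+1; sign (−1)^0·+1^1·+1^1 = +1.
(-1081621, 2163242 / ℚ) ramifies at {2, 37}: a division algebra.

[2, 37]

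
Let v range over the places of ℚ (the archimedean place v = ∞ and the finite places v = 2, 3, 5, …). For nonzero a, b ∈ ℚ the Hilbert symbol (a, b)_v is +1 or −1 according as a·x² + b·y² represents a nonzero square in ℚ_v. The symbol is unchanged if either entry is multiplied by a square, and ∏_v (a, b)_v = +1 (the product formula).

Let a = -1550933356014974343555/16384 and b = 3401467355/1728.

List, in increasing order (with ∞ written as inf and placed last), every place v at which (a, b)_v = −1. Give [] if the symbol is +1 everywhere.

[5, 13]

(a, b) ≡ (-195, 36465) mod (ℚ^×)²; places V = {2, 3, 5, 11, 13, 17, 23, 43, ∞}.
(a,b)_11: α=2, u≡3; β=1, v≡5 (mod 11); (3|11)=+1, (5|11)=+1; sign (−1)^0·+1^1·+1^2 = +1.
(a,b)_43: α=2, u≡3; β=0, v≡16 (mod 43); (3|43)=-1, (16|43)=+1; sign (−1)^0·-1^0·+1^2 = +1.
(a,b)_2: α=-14, β=-6; u≡5, v≡1 (mod 8); ε(u)ε(v)=0·0, αω(v)=-14·0, βω(u)=-6·1; sum ≡ 0  ⇒  +1.
(a,b)_17: α=4, u≡15; β=1, v≡5 (mod 17); (15|17)=+1, (5|17)=-1; sign (−1)^0·+1^1·-1^4 = +1.
(a,b)_13: α=3, u≡11; β=1, v≡3 (mod 13); (11|13)=-1, (3|13)=+1; sign (−1)^0·-1^1·+1^3 = -1.
(a,b)_∞: sgn(-195)=−, sgn(36465)=+, so +1.
(a,b)_3: α=3, u≡1; β=-3, v≡2 (mod 3); (1|3)=+1, (2|3)=-1; sign (−1)^1·+1^-3·-1^3 = +1.
(a,b)_23: α=4, u≡12; β=4, v≡19 (mod 23); (12|23)=+1, (19|23)=-1; sign (−1)^0·+1^4·-1^4 = +1.
(a,b)_5: α=1, u≡1; β=1, v≡2 (mod 5); (1|5)=+1, (2|5)=-1; sign (−1)^0·+1^1·-1^1 = -1.
|Ram(-195, 36465)| = 2, even; anisotropic at {5, 13}.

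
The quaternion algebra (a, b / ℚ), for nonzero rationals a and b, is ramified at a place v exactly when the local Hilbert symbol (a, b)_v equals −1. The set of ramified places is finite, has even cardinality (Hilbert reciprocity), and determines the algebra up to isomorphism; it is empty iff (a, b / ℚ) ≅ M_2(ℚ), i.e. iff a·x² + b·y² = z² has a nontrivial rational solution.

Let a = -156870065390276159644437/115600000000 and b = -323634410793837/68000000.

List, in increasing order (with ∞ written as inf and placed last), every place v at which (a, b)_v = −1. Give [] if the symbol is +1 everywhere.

Mod squares: a ≡ -37, b ≡ -16269. Check v ∈ {∞, 2, 3, 5, 11, 13, 17, 29, 31, 37}.
v=31: a=31^2·(≡2), b=31^2·(≡26) mod 31; (2|31)=+1, (26|31)=-1; (−1)^{2·2·15}·(+1)^2·(-1)^2 = +1.
v=5: a=5^-8·(≡3), b=5^-6·(≡4) mod 5; (3|5)=-1, (4|5)=+1; (−1)^{-8·-6·2}·(-1)^-6·(+1)^-8 = +1.
v=13: a=13^6·(≡2), b=13^4·(≡5) mod 13; (2|13)=-1, (5|13)=-1; (−1)^{6·4·6}·(-1)^4·(-1)^6 = +1.
v=∞: -37 < 0 and -16269 < 0  ⇒  (a,b)_∞ = -1.
v=11: a=11^2·(≡7), b=11^1·(≡10) mod 11; (7|11)=-1, (10|11)=-1; (−1)^{2·1·5}·(-1)^1·(-1)^2 = -1.
v=17: a=17^-2·(≡3), b=17^-1·(≡5) mod 17; (3|17)=-1, (5|17)=-1; (−1)^{-2·-1·8}·(-1)^-1·(-1)^-2 = -1.
v=3: a=3^8·(≡2), b=3^3·(≡1) mod 3; (2|3)=-1, (1|3)=+1; (−1)^{8·3·1}·(-1)^3·(+1)^8 = -1.
v=2: v_2(a)=-10, v_2(b)=-8; units ≡ 3, 3 (mod 8); ε·ε+αω+βω = 1·1+-10·1+-8·1 ≡ 1  ⇒  (a,b)_2 = -1.
v=37: a=37^3·(≡10), b=37^2·(≡33) mod 37; (10|37)=+1, (33|37)=+1; (−1)^{3·2·18}·(+1)^2·(+1)^3 = +1.
v=29: a=29^2·(≡10), b=29^1·(≡2) mod 29; (10|29)=-1, (2|29)=-1; (−1)^{2·1·14}·(-1)^1·(-1)^2 = -1.
(-37, -16269 / ℚ) ramifies at {2, 3, 11, 17, 29, ∞}: a division algebra.

[2, 3, 11, 17, 29, inf]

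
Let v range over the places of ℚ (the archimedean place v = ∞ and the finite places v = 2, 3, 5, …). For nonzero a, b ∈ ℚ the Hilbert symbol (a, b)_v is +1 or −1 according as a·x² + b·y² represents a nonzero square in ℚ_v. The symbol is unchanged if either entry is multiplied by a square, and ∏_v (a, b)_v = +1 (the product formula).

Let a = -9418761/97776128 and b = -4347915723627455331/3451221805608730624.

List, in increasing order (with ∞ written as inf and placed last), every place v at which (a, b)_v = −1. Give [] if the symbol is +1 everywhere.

[2, inf]

(a, b) ≡ (-2, -51) mod (ℚ^×)²; places V = {2, 3, 11, 17, 19, 23, 31, ∞}.
(a,b)_17: α=0, u≡13; β=1, v≡11 (mod 17); (13|17)=+1, (11|17)=-1; sign (−1)^0·+1^1·-1^0 = +1.
(a,b)_2: α=-9, β=-18; u≡7, v≡5 (mod 8); ε(u)ε(v)=1·0, αω(v)=-9·1, βω(u)=-18·0; sum ≡ 1  ⇒  -1.
(a,b)_31: α=2, u≡23; β=6, v≡29 (mod 31); (23|31)=-1, (29|31)=-1; sign (−1)^0·-1^6·-1^2 = +1.
(a,b)_∞: sgn(-2)=−, sgn(-51)=−, so -1.
(a,b)_19: α=-2, u≡11; β=-6, v≡6 (mod 19); (11|19)=+1, (6|19)=+1; sign (−1)^0·+1^-6·+1^-2 = +1.
(a,b)_23: α=-2, u≡21; β=-4, v≡12 (mod 23); (21|23)=-1, (12|23)=+1; sign (−1)^0·-1^-4·+1^-2 = +1.
(a,b)_3: α=4, u≡1; β=9, v≡1 (mod 3); (1|3)=+1, (1|3)=+1; sign (−1)^0·+1^9·+1^4 = +1.
(a,b)_11: α=2, u≡5; β=4, v≡9 (mod 11); (5|11)=+1, (9|11)=+1; sign (−1)^0·+1^4·+1^2 = +1.
|Ram(-2, -51)| = 2, even; anisotropic at {2, ∞}.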